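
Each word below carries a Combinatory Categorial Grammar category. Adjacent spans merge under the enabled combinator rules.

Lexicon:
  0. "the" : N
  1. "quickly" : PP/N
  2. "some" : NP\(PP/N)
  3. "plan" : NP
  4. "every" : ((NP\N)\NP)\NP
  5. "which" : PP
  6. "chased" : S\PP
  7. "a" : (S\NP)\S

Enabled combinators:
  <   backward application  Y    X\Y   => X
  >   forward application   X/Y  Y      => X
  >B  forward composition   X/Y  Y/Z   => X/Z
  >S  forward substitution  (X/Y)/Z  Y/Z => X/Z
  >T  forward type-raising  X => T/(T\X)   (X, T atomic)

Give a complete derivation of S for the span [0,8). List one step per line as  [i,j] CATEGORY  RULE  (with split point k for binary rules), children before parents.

[0,1] N  lex  "the"
[0,1] NP/(NP\N)  >T
[1,2] PP/N  lex  "quickly"
[2,3] NP\(PP/N)  lex  "some"
[1,3] NP  <  k=2
[3,4] NP  lex  "plan"
[4,5] ((NP\N)\NP)\NP  lex  "every"
[3,5] (NP\N)\NP  <  k=4
[1,5] NP\N  <  k=3
[0,5] NP  >  k=1
[5,6] PP  lex  "which"
[6,7] S\PP  lex  "chased"
[5,7] S  <  k=6
[7,8] (S\NP)\S  lex  "a"
[5,8] S\NP  <  k=7
[0,8] S  <  k=5

[0,8] S   <
  [0,5] NP   >
    [0,1] NP/(NP\N)   >T
      [0,1] "the" : N
    [1,5] NP\N   <
      [1,3] NP   <
        [1,2] "quickly" : PP/N
        [2,3] "some" : NP\(PP/N)
      [3,5] (NP\N)\NP   <
        [3,4] "plan" : NP
        [4,5] "every" : ((NP\N)\NP)\NP
  [5,8] S\NP   <
    [5,7] S   <
      [5,6] "which" : PP
      [6,7] "chased" : S\PP
    [7,8] "a" : (S\NP)\S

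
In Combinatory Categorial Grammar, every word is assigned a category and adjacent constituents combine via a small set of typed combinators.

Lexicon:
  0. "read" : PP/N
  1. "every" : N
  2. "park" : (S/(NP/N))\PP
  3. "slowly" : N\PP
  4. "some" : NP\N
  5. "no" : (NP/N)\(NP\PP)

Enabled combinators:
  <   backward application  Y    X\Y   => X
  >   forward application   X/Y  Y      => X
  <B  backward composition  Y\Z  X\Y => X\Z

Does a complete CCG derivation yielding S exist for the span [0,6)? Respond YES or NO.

[0,6] S   >
  [0,3] S/(NP/N)   <
    [0,2] PP   >
      [0,1] "read" : PP/N
      [1,2] "every" : N
    [2,3] "park" : (S/(NP/N))\PP
  [3,6] NP/N   <
    [3,5] NP\PP   <B
      [3,4] "slowly" : N\PP
      [4,5] "some" : NP\N
    [5,6] "no" : (NP/N)\(NP\PP)

YES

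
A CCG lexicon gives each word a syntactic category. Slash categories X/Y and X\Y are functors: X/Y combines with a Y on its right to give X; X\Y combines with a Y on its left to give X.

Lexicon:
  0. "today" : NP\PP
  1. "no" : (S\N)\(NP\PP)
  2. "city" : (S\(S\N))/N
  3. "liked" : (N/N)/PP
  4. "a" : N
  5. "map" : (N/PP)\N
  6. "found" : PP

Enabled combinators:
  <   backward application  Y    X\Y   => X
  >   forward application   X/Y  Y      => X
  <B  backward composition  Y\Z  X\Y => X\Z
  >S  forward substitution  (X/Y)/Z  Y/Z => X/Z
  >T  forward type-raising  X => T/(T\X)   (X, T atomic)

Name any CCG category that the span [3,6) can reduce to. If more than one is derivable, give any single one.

[0,7] S   <
  [0,2] S\N   <
    [0,1] "today" : NP\PP
    [1,2] "no" : (S\N)\(NP\PP)
  [2,7] S\(S\N)   >
    [2,3] "city" : (S\(S\N))/N
    [3,7] N   >
      [3,6] N/PP   >S
        [3,4] "liked" : (N/N)/PP
        [4,6] N/PP   <
          [4,5] "a" : N
          [5,6] "map" : (N/PP)\N
      [6,7] "found" : PP

N/PP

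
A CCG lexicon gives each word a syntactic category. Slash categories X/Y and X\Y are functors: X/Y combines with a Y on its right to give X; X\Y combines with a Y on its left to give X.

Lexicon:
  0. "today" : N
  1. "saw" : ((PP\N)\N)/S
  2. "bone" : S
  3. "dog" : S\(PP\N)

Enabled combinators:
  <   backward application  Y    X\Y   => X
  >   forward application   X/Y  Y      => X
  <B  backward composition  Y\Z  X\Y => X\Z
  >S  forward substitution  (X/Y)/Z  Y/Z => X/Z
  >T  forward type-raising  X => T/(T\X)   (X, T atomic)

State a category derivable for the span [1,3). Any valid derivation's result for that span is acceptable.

(PP\N)\N

[0,4] S   <
  [0,1] "today" : N
  [1,4] S\N   <B
    [1,3] (PP\N)\N   >
      [1,2] "saw" : ((PP\N)\N)/S
      [2,3] "bone" : S
    [3,4] "dog" : S\(PP\N)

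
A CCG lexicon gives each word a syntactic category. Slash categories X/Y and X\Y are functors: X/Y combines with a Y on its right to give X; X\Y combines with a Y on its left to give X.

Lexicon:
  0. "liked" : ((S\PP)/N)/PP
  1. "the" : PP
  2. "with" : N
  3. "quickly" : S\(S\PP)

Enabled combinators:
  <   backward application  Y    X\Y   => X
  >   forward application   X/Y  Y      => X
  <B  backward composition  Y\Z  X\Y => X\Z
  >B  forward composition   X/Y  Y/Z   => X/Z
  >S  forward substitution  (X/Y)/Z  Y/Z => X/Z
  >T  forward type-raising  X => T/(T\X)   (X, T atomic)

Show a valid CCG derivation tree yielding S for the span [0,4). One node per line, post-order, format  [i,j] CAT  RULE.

[0,1] ((S\PP)/N)/PP  lex  "liked"
[1,2] PP  lex  "the"
[0,2] (S\PP)/N  >  k=1
[2,3] N  lex  "with"
[0,3] S\PP  >  k=2
[3,4] S\(S\PP)  lex  "quickly"
[0,4] S  <  k=3

[0,4] S   <
  [0,3] S\PP   >
    [0,2] (S\PP)/N   >
      [0,1] "liked" : ((S\PP)/N)/PP
      [1,2] "the" : PP
    [2,3] "with" : N
  [3,4] "quickly" : S\(S\PP)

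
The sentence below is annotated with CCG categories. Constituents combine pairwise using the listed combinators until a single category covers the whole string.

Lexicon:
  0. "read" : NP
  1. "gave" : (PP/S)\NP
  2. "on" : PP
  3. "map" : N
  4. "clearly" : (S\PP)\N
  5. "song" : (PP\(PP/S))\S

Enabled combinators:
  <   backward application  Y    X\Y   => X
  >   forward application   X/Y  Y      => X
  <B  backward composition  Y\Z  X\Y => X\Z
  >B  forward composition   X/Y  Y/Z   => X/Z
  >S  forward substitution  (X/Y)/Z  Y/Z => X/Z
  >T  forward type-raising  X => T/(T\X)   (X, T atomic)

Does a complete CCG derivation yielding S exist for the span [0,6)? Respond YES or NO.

NO

NP (PP/S)\NP PP N (S\PP)\N (PP\(PP/S))\S
CKY chart[0,6] = {N/(N\PP), NP/(NP\PP), PP, PP/(PP\PP), S/(S\PP)}; S ∉ chart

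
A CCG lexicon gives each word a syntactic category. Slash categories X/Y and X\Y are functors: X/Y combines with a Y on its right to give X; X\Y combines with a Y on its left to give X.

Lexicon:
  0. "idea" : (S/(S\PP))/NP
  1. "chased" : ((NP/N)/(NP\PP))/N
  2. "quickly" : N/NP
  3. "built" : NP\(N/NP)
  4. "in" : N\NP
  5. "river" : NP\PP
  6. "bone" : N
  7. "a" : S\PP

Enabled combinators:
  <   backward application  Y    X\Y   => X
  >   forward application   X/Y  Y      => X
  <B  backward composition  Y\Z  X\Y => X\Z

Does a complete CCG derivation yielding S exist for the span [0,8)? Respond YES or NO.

YES

[0,8] S   >
  [0,7] S/(S\PP)   >
    [0,1] "idea" : (S/(S\PP))/NP
    [1,7] NP   >
      [1,6] NP/N   >
        [1,5] (NP/N)/(NP\PP)   >
          [1,2] "chased" : ((NP/N)/(NP\PP))/N
          [2,5] N   <
            [2,4] NP   <
              [2,3] "quickly" : N/NP
              [3,4] "built" : NP\(N/NP)
            [4,5] "in" : N\NP
        [5,6] "river" : NP\PP
      [6,7] "bone" : N
  [7,8] "a" : S\PP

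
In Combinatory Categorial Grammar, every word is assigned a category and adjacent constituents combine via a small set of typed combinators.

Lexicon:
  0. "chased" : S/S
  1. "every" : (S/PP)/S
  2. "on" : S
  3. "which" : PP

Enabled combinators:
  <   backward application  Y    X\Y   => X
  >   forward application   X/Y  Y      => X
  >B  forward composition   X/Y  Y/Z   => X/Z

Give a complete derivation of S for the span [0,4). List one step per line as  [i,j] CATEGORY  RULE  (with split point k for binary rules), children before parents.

[0,4] S   >
  [0,3] S/PP   >B
    [0,1] "chased" : S/S
    [1,3] S/PP   >
      [1,2] "every" : (S/PP)/S
      [2,3] "on" : S
  [3,4] "which" : PP

[0,1] S/S  lex  "chased"
[1,2] (S/PP)/S  lex  "every"
[2,3] S  lex  "on"
[1,3] S/PP  >  k=2
[0,3] S/PP  >B  k=1
[3,4] PP  lex  "which"
[0,4] S  >  k=3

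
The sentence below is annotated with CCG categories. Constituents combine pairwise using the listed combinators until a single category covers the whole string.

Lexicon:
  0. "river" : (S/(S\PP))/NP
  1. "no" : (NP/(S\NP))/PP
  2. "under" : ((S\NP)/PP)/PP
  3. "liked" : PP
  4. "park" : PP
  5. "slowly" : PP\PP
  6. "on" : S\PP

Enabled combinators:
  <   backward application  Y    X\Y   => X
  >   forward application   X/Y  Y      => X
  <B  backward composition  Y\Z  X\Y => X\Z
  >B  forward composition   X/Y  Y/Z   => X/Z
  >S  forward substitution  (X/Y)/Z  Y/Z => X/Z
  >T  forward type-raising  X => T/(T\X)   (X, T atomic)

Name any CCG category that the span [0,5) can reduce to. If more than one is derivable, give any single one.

[0,7] S   >
  [0,5] S/(S\PP)   >
    [0,1] "river" : (S/(S\PP))/NP
    [1,5] NP   >
      [1,4] NP/PP   >S
        [1,2] "no" : (NP/(S\NP))/PP
        [2,4] (S\NP)/PP   >
          [2,3] "under" : ((S\NP)/PP)/PP
          [3,4] "liked" : PP
      [4,5] "park" : PP
  [5,7] S\PP   <B
    [5,6] "slowly" : PP\PP
    [6,7] "on" : S\PP

S/(S\PP)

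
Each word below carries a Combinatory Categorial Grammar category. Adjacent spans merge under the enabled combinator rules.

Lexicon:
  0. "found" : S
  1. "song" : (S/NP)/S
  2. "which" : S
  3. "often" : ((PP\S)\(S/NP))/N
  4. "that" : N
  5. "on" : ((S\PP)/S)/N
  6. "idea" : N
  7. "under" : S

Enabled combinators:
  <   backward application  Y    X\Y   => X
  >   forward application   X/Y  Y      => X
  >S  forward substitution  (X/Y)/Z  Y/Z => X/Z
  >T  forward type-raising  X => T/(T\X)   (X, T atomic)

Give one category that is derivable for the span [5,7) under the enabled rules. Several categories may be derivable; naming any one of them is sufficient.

[0,8] S   <
  [0,5] PP   <
    [0,1] "found" : S
    [1,5] PP\S   <
      [1,3] S/NP   >
        [1,2] "song" : (S/NP)/S
        [2,3] "which" : S
      [3,5] (PP\S)\(S/NP)   >
        [3,4] "often" : ((PP\S)\(S/NP))/N
        [4,5] "that" : N
  [5,8] S\PP   >
    [5,7] (S\PP)/S   >
      [5,6] "on" : ((S\PP)/S)/N
      [6,7] "idea" : N
    [7,8] "under" : S

(S\PP)/S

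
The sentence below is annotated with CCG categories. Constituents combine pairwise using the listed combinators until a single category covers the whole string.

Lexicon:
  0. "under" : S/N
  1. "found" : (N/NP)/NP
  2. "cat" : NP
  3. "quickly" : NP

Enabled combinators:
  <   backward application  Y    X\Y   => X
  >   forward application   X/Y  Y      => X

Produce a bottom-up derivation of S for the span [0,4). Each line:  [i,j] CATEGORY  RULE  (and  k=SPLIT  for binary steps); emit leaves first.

[0,1] S/N  lex  "under"
[1,2] (N/NP)/NP  lex  "found"
[2,3] NP  lex  "cat"
[1,3] N/NP  >  k=2
[3,4] NP  lex  "quickly"
[1,4] N  >  k=3
[0,4] S  >  k=1

[0,4] S   >
  [0,1] "under" : S/N
  [1,4] N   >
    [1,3] N/NP   >
      [1,2] "found" : (N/NP)/NP
      [2,3] "cat" : NP
    [3,4] "quickly" : NP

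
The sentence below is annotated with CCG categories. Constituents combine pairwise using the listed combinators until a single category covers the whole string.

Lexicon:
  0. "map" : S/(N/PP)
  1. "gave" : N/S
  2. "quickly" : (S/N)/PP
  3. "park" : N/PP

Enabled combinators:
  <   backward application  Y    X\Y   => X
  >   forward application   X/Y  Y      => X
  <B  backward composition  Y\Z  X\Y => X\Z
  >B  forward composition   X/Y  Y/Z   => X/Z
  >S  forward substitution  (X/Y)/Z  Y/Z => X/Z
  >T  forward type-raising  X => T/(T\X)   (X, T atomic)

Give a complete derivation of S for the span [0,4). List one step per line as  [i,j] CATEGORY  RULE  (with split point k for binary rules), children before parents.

[0,1] S/(N/PP)  lex  "map"
[1,2] N/S  lex  "gave"
[2,3] (S/N)/PP  lex  "quickly"
[3,4] N/PP  lex  "park"
[2,4] S/PP  >S  k=3
[1,4] N/PP  >B  k=2
[0,4] S  >  k=1

[0,4] S   >
  [0,1] "map" : S/(N/PP)
  [1,4] N/PP   >B
    [1,2] "gave" : N/S
    [2,4] S/PP   >S
      [2,3] "quickly" : (S/N)/PP
      [3,4] "park" : N/PP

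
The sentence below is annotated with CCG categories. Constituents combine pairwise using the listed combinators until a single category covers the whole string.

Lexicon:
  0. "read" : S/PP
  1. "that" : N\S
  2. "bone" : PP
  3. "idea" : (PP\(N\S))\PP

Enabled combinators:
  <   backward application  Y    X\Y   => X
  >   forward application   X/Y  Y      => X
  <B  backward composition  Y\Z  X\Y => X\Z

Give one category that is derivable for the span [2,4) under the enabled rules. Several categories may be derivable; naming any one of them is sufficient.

[0,4] S   >
  [0,1] "read" : S/PP
  [1,4] PP   <
    [1,2] "that" : N\S
    [2,4] PP\(N\S)   <
      [2,3] "bone" : PP
      [3,4] "idea" : (PP\(N\S))\PP

PP\(N\S)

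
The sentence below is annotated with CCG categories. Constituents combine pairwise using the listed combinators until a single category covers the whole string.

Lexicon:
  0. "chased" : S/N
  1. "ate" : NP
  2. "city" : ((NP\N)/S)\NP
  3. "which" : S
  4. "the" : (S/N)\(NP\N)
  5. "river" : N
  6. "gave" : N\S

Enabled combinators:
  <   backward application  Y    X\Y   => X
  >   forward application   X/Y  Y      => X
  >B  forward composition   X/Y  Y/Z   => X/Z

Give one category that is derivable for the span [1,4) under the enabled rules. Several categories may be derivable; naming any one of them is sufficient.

[0,7] S   >
  [0,1] "chased" : S/N
  [1,7] N   <
    [1,6] S   >
      [1,5] S/N   <
        [1,4] NP\N   >
          [1,3] (NP\N)/S   <
            [1,2] "ate" : NP
            [2,3] "city" : ((NP\N)/S)\NP
          [3,4] "which" : S
        [4,5] "the" : (S/N)\(NP\N)
      [5,6] "river" : N
    [6,7] "gave" : N\S

NP\N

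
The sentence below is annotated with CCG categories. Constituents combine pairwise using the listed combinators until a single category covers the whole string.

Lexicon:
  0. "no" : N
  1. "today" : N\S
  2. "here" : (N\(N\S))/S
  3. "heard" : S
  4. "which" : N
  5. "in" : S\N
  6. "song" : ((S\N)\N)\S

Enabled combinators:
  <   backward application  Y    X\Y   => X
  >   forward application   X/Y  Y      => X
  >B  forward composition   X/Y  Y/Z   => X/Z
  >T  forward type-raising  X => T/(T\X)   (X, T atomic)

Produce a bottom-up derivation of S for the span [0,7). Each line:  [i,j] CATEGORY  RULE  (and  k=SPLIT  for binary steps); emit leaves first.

[0,7] S   >
  [0,1] S/(S\N)   >T
    [0,1] "no" : N
  [1,7] S\N   <
    [1,4] N   <
      [1,2] "today" : N\S
      [2,4] N\(N\S)   >
        [2,3] "here" : (N\(N\S))/S
        [3,4] "heard" : S
    [4,7] (S\N)\N   <
      [4,6] S   >
        [4,5] S/(S\N)   >T
          [4,5] "which" : N
        [5,6] "in" : S\N
      [6,7] "song" : ((S\N)\N)\S

[0,1] N  lex  "no"
[0,1] S/(S\N)  >T
[1,2] N\S  lex  "today"
[2,3] (N\(N\S))/S  lex  "here"
[3,4] S  lex  "heard"
[2,4] N\(N\S)  >  k=3
[1,4] N  <  k=2
[4,5] N  lex  "which"
[4,5] S/(S\N)  >T
[5,6] S\N  lex  "in"
[4,6] S  >  k=5
[6,7] ((S\N)\N)\S  lex  "song"
[4,7] (S\N)\N  <  k=6
[1,7] S\N  <  k=4
[0,7] S  >  k=1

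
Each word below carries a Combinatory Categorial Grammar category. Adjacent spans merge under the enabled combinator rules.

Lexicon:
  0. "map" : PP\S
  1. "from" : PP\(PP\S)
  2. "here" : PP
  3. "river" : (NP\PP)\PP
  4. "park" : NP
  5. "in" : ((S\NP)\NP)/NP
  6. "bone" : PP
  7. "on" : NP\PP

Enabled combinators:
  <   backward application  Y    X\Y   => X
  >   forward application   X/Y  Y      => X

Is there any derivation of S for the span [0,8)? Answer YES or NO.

YES

[0,8] S   <
  [0,4] NP   <
    [0,2] PP   <
      [0,1] "map" : PP\S
      [1,2] "from" : PP\(PP\S)
    [2,4] NP\PP   <
      [2,3] "here" : PP
      [3,4] "river" : (NP\PP)\PP
  [4,8] S\NP   <
    [4,5] "park" : NP
    [5,8] (S\NP)\NP   >
      [5,6] "in" : ((S\NP)\NP)/NP
      [6,8] NP   <
        [6,7] "bone" : PP
        [7,8] "on" : NP\PP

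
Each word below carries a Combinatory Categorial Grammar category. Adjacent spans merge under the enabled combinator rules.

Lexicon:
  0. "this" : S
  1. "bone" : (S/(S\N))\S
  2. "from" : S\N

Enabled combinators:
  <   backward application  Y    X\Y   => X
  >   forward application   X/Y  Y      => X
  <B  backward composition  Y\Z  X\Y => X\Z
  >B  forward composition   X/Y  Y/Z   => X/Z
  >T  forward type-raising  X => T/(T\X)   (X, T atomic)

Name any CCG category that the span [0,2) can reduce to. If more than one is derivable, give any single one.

[0,3] S   >
  [0,2] S/(S\N)   <
    [0,1] "this" : S
    [1,2] "bone" : (S/(S\N))\S
  [2,3] "from" : S\N

S/(S\N)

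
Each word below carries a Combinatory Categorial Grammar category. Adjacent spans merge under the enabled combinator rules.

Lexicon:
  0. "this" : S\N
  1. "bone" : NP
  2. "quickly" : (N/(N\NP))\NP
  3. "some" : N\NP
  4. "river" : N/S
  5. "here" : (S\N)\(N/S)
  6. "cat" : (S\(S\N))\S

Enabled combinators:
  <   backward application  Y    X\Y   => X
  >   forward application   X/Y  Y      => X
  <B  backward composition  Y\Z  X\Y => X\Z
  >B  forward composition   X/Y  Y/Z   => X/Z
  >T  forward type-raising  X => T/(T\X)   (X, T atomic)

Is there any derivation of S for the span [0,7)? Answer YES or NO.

YES

[0,7] S   <
  [0,1] "this" : S\N
  [1,7] S\(S\N)   <
    [1,6] S   <
      [1,4] N   >
        [1,3] N/(N\NP)   <
          [1,2] "bone" : NP
          [2,3] "quickly" : (N/(N\NP))\NP
        [3,4] "some" : N\NP
      [4,6] S\N   <
        [4,5] "river" : N/S
        [5,6] "here" : (S\N)\(N/S)
    [6,7] "cat" : (S\(S\N))\S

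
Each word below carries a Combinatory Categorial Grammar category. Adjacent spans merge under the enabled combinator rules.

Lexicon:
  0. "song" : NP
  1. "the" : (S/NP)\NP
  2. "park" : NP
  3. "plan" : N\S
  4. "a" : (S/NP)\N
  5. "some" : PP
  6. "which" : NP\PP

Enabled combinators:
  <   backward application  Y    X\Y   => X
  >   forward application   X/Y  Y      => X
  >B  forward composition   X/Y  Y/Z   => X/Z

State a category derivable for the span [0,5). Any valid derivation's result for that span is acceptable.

[0,7] S   >
  [0,5] S/NP   <
    [0,4] N   <
      [0,3] S   >
        [0,2] S/NP   <
          [0,1] "song" : NP
          [1,2] "the" : (S/NP)\NP
        [2,3] "park" : NP
      [3,4] "plan" : N\S
    [4,5] "a" : (S/NP)\N
  [5,7] NP   <
    [5,6] "some" : PP
    [6,7] "which" : NP\PP

S/NP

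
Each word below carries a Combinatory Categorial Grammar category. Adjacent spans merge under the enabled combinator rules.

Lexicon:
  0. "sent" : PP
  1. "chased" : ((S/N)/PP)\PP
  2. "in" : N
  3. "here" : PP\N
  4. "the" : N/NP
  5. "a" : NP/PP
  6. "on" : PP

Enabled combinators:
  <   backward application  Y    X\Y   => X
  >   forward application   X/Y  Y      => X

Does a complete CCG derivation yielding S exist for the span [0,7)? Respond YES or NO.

[0,7] S   >
  [0,4] S/N   >
    [0,2] (S/N)/PP   <
      [0,1] "sent" : PP
      [1,2] "chased" : ((S/N)/PP)\PP
    [2,4] PP   <
      [2,3] "in" : N
      [3,4] "here" : PP\N
  [4,7] N   >
    [4,5] "the" : N/NP
    [5,7] NP   >
      [5,6] "a" : NP/PP
      [6,7] "on" : PP

YES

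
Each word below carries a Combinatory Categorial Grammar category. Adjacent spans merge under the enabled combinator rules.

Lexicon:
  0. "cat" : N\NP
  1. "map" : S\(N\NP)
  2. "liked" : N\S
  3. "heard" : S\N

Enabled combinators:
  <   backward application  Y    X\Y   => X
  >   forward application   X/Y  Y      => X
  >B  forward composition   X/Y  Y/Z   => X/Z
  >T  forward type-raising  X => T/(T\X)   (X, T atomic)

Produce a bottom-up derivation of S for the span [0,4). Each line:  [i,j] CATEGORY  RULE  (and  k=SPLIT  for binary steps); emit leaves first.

[0,4] S   <
  [0,3] N   <
    [0,2] S   <
      [0,1] "cat" : N\NP
      [1,2] "map" : S\(N\NP)
    [2,3] "liked" : N\S
  [3,4] "heard" : S\N

[0,1] N\NP  lex  "cat"
[1,2] S\(N\NP)  lex  "map"
[0,2] S  <  k=1
[2,3] N\S  lex  "liked"
[0,3] N  <  k=2
[3,4] S\N  lex  "heard"
[0,4] S  <  k=3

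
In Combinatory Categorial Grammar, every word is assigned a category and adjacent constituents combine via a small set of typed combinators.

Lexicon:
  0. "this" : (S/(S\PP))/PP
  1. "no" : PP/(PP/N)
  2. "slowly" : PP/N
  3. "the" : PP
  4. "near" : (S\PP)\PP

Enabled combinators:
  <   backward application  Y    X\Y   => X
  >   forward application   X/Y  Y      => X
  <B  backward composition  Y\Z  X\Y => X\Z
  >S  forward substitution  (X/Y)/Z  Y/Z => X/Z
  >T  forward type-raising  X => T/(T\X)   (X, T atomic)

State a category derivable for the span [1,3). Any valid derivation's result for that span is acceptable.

[0,5] S   >
  [0,3] S/(S\PP)   >
    [0,1] "this" : (S/(S\PP))/PP
    [1,3] PP   >
      [1,2] "no" : PP/(PP/N)
      [2,3] "slowly" : PP/N
  [3,5] S\PP   <
    [3,4] "the" : PP
    [4,5] "near" : (S\PP)\PP

PP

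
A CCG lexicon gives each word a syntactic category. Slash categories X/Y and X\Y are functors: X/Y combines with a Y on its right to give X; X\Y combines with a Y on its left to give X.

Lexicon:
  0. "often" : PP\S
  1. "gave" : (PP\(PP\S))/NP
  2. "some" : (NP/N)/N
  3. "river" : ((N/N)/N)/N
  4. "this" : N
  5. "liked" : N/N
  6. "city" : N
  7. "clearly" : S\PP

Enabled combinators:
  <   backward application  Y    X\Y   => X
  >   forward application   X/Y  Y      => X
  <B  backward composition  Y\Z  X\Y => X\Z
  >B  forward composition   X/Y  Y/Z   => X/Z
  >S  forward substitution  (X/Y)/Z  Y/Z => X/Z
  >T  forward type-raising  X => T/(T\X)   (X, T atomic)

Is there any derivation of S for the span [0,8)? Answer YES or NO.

[0,8] S   <
  [0,7] PP   <
    [0,1] "often" : PP\S
    [1,7] PP\(PP\S)   >
      [1,2] "gave" : (PP\(PP\S))/NP
      [2,7] NP   >
        [2,6] NP/N   >S
          [2,3] "some" : (NP/N)/N
          [3,6] N/N   >S
            [3,5] (N/N)/N   >
              [3,4] "river" : ((N/N)/N)/N
              [4,5] "this" : N
            [5,6] "liked" : N/N
        [6,7] "city" : N
  [7,8] "clearly" : S\PP

YES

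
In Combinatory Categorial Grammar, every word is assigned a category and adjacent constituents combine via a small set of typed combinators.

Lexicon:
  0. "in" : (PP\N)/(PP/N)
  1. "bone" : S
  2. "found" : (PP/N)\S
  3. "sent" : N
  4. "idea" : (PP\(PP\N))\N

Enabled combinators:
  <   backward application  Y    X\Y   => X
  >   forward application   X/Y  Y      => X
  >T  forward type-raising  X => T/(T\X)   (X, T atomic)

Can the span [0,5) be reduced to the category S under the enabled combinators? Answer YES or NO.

(PP\N)/(PP/N) S (PP/N)\S N (PP\(PP\N))\N
CKY chart[0,5] = {N/(N\PP), NP/(NP\PP), PP, PP/(PP\PP), S/(S\PP)}; S ∉ chart

NO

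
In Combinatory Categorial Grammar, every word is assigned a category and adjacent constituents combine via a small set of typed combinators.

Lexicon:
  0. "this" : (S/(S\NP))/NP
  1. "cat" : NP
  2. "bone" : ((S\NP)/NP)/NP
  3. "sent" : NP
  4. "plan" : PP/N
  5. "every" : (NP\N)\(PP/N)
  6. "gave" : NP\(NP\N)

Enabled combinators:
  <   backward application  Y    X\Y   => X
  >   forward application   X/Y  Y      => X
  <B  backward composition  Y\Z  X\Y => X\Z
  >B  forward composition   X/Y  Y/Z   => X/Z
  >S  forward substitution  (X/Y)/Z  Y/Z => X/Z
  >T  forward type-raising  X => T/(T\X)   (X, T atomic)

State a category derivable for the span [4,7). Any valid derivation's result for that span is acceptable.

NP

[0,7] S   >
  [0,2] S/(S\NP)   >
    [0,1] "this" : (S/(S\NP))/NP
    [1,2] "cat" : NP
  [2,7] S\NP   >
    [2,4] (S\NP)/NP   >
      [2,3] "bone" : ((S\NP)/NP)/NP
      [3,4] "sent" : NP
    [4,7] NP   <
      [4,6] NP\N   <
        [4,5] "plan" : PP/N
        [5,6] "every" : (NP\N)\(PP/N)
      [6,7] "gave" : NP\(NP\N)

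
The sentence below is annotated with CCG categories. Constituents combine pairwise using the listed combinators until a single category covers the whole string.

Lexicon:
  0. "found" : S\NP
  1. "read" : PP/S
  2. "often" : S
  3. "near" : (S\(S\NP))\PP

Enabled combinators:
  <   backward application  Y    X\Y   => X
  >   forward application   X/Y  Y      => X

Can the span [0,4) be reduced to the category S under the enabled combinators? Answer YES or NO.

[0,4] S   <
  [0,1] "found" : S\NP
  [1,4] S\(S\NP)   <
    [1,3] PP   >
      [1,2] "read" : PP/S
      [2,3] "often" : S
    [3,4] "near" : (S\(S\NP))\PP

YES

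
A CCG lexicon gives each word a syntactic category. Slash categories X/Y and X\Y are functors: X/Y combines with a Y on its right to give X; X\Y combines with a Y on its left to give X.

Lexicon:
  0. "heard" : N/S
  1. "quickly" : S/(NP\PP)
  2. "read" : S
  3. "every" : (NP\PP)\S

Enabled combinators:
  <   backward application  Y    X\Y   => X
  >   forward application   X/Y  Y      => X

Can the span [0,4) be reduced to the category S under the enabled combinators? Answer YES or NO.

N/S S/(NP\PP) S (NP\PP)\S
CKY chart[0,4] = {N}; S ∉ chart

NO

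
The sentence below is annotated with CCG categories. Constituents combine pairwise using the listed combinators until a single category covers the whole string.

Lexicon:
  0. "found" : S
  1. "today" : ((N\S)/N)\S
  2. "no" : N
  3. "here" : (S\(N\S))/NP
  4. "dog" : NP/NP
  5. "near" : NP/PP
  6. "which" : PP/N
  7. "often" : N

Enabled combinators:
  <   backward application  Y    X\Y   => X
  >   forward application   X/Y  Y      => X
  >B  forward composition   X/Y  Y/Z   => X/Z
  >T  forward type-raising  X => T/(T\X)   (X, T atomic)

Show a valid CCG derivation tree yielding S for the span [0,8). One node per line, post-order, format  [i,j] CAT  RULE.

[0,8] S   <
  [0,3] N\S   >
    [0,2] (N\S)/N   <
      [0,1] "found" : S
      [1,2] "today" : ((N\S)/N)\S
    [2,3] "no" : N
  [3,8] S\(N\S)   >
    [3,4] "here" : (S\(N\S))/NP
    [4,8] NP   >
      [4,6] NP/PP   >B
        [4,5] "dog" : NP/NP
        [5,6] "near" : NP/PP
      [6,8] PP   >
        [6,7] "which" : PP/N
        [7,8] "often" : N

[0,1] S  lex  "found"
[1,2] ((N\S)/N)\S  lex  "today"
[0,2] (N\S)/N  <  k=1
[2,3] N  lex  "no"
[0,3] N\S  >  k=2
[3,4] (S\(N\S))/NP  lex  "here"
[4,5] NP/NP  lex  "dog"
[5,6] NP/PP  lex  "near"
[4,6] NP/PP  >B  k=5
[6,7] PP/N  lex  "which"
[7,8] N  lex  "often"
[6,8] PP  >  k=7
[4,8] NP  >  k=6
[3,8] S\(N\S)  >  k=4
[0,8] S  <  k=3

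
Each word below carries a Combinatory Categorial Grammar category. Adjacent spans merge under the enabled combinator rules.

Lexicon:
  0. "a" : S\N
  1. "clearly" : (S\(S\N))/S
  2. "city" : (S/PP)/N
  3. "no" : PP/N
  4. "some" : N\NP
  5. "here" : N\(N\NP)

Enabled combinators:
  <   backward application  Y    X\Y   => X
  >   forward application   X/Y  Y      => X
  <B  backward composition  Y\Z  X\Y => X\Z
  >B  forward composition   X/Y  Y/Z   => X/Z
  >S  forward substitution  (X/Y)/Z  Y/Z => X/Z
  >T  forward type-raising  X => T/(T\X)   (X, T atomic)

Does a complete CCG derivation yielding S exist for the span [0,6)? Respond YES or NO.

YES

[0,6] S   <
  [0,1] "a" : S\N
  [1,6] S\(S\N)   >
    [1,2] "clearly" : (S\(S\N))/S
    [2,6] S   >
      [2,4] S/N   >S
        [2,3] "city" : (S/PP)/N
        [3,4] "no" : PP/N
      [4,6] N   <
        [4,5] "some" : N\NP
        [5,6] "here" : N\(N\NP)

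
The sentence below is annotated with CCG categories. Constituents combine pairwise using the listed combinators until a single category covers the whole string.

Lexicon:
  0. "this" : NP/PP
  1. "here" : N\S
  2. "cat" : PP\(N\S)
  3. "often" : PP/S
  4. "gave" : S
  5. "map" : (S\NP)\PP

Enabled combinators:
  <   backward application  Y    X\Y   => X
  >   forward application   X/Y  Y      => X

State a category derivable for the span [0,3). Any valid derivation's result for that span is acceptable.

NP

[0,6] S   <
  [0,3] NP   >
    [0,1] "this" : NP/PP
    [1,3] PP   <
      [1,2] "here" : N\S
      [2,3] "cat" : PP\(N\S)
  [3,6] S\NP   <
    [3,5] PP   >
      [3,4] "often" : PP/S
      [4,5] "gave" : S
    [5,6] "map" : (S\NP)\PP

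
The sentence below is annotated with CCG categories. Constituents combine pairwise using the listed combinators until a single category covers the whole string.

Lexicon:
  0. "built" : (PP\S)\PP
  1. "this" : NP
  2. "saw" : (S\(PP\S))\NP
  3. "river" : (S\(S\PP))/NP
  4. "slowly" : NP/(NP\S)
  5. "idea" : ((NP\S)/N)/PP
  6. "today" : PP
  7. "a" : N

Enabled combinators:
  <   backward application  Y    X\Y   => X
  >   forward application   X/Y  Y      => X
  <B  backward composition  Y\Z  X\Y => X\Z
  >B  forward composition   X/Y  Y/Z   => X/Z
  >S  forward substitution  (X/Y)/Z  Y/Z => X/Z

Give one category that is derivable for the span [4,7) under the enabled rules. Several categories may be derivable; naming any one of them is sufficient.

[0,8] S   <
  [0,3] S\PP   <B
    [0,1] "built" : (PP\S)\PP
    [1,3] S\(PP\S)   <
      [1,2] "this" : NP
      [2,3] "saw" : (S\(PP\S))\NP
  [3,8] S\(S\PP)   >
    [3,4] "river" : (S\(S\PP))/NP
    [4,8] NP   >
      [4,7] NP/N   >B
        [4,5] "slowly" : NP/(NP\S)
        [5,7] (NP\S)/N   >
          [5,6] "idea" : ((NP\S)/N)/PP
          [6,7] "today" : PP
      [7,8] "a" : N

NP/N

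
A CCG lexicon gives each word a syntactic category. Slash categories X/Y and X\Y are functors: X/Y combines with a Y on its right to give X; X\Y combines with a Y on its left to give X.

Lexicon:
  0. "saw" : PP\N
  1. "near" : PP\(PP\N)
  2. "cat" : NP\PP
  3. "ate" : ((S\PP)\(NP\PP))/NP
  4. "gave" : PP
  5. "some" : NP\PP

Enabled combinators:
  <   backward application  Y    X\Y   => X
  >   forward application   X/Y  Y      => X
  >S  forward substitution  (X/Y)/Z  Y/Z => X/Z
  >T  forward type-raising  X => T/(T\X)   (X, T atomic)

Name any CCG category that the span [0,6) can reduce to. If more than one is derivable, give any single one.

[0,6] S   <
  [0,2] PP   <
    [0,1] "saw" : PP\N
    [1,2] "near" : PP\(PP\N)
  [2,6] S\PP   <
    [2,3] "cat" : NP\PP
    [3,6] (S\PP)\(NP\PP)   >
      [3,4] "ate" : ((S\PP)\(NP\PP))/NP
      [4,6] NP   >
        [4,5] NP/(NP\PP)   >T
          [4,5] "gave" : PP
        [5,6] "some" : NP\PP

S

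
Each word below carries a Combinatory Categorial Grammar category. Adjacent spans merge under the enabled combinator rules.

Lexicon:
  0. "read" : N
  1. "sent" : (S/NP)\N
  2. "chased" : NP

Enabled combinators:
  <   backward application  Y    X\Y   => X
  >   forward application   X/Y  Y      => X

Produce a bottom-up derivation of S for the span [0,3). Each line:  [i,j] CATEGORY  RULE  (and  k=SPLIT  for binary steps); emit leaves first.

[0,1] N  lex  "read"
[1,2] (S/NP)\N  lex  "sent"
[0,2] S/NP  <  k=1
[2,3] NP  lex  "chased"
[0,3] S  >  k=2

[0,3] S   >
  [0,2] S/NP   <
    [0,1] "read" : N
    [1,2] "sent" : (S/NP)\N
  [2,3] "chased" : NP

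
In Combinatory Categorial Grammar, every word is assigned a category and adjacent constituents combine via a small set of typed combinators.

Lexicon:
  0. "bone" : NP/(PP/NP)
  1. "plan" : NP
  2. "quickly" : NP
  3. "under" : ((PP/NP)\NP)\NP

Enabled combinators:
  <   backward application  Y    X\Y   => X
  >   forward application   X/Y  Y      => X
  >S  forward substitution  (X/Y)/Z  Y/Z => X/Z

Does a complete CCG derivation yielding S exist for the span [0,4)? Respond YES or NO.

NO

NP/(PP/NP) NP NP ((PP/NP)\NP)\NP
CKY chart[0,4] = {NP}; S ∉ chart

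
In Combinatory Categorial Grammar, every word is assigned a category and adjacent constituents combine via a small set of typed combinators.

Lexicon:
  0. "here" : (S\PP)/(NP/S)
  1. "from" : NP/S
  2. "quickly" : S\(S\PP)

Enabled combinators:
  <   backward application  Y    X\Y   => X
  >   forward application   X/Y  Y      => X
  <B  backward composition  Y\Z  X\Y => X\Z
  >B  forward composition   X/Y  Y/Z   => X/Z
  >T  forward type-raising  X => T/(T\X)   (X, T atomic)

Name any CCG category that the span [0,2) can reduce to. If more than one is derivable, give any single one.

S\PP

[0,3] S   <
  [0,2] S\PP   >
    [0,1] "here" : (S\PP)/(NP/S)
    [1,2] "from" : NP/S
  [2,3] "quickly" : S\(S\PP)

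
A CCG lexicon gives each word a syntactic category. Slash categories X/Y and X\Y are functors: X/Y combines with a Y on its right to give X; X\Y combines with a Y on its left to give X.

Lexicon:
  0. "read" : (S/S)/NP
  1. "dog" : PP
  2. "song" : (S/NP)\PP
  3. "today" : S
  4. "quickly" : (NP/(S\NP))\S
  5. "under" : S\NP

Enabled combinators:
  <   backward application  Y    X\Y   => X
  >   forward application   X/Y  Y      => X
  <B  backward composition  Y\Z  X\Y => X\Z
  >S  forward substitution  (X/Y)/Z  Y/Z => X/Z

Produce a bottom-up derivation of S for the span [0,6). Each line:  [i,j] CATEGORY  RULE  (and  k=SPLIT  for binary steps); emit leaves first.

[0,6] S   >
  [0,3] S/NP   >S
    [0,1] "read" : (S/S)/NP
    [1,3] S/NP   <
      [1,2] "dog" : PP
      [2,3] "song" : (S/NP)\PP
  [3,6] NP   >
    [3,5] NP/(S\NP)   <
      [3,4] "today" : S
      [4,5] "quickly" : (NP/(S\NP))\S
    [5,6] "under" : S\NP

[0,1] (S/S)/NP  lex  "read"
[1,2] PP  lex  "dog"
[2,3] (S/NP)\PP  lex  "song"
[1,3] S/NP  <  k=2
[0,3] S/NP  >S  k=1
[3,4] S  lex  "today"
[4,5] (NP/(S\NP))\S  lex  "quickly"
[3,5] NP/(S\NP)  <  k=4
[5,6] S\NP  lex  "under"
[3,6] NP  >  k=5
[0,6] S  >  k=3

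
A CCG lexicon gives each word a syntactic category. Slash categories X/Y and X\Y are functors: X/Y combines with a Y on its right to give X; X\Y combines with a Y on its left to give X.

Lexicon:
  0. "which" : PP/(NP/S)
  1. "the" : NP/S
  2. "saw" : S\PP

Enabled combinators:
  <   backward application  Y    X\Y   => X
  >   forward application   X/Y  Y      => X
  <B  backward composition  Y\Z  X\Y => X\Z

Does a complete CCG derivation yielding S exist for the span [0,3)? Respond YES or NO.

YES

[0,3] S   <
  [0,2] PP   >
    [0,1] "which" : PP/(NP/S)
    [1,2] "the" : NP/S
  [2,3] "saw" : S\PP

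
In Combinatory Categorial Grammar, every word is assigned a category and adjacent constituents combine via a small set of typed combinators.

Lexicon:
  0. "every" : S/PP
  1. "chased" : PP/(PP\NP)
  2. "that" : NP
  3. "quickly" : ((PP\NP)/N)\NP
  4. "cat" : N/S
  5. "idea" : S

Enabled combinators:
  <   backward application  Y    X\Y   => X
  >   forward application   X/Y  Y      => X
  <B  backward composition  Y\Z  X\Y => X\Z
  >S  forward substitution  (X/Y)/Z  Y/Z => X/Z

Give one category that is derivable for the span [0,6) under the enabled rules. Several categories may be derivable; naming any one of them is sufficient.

[0,6] S   >
  [0,1] "every" : S/PP
  [1,6] PP   >
    [1,2] "chased" : PP/(PP\NP)
    [2,6] PP\NP   >
      [2,4] (PP\NP)/N   <
        [2,3] "that" : NP
        [3,4] "quickly" : ((PP\NP)/N)\NP
      [4,6] N   >
        [4,5] "cat" : N/S
        [5,6] "idea" : S

S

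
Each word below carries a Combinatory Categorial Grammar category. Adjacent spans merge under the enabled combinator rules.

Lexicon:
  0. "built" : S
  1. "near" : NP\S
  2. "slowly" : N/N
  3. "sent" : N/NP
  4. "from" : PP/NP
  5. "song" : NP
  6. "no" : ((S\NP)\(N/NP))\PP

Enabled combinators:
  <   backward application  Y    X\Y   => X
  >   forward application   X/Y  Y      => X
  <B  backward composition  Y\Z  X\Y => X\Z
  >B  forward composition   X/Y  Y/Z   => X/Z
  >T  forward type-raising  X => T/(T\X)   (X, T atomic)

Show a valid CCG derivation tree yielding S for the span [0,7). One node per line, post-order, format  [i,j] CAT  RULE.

[0,7] S   <
  [0,2] NP   >
    [0,1] NP/(NP\S)   >T
      [0,1] "built" : S
    [1,2] "near" : NP\S
  [2,7] S\NP   <
    [2,4] N/NP   >B
      [2,3] "slowly" : N/N
      [3,4] "sent" : N/NP
    [4,7] (S\NP)\(N/NP)   <
      [4,6] PP   >
        [4,5] "from" : PP/NP
        [5,6] "song" : NP
      [6,7] "no" : ((S\NP)\(N/NP))\PP

[0,1] S  lex  "built"
[0,1] NP/(NP\S)  >T
[1,2] NP\S  lex  "near"
[0,2] NP  >  k=1
[2,3] N/N  lex  "slowly"
[3,4] N/NP  lex  "sent"
[2,4] N/NP  >B  k=3
[4,5] PP/NP  lex  "from"
[5,6] NP  lex  "song"
[4,6] PP  >  k=5
[6,7] ((S\NP)\(N/NP))\PP  lex  "no"
[4,7] (S\NP)\(N/NP)  <  k=6
[2,7] S\NP  <  k=4
[0,7] S  <  k=2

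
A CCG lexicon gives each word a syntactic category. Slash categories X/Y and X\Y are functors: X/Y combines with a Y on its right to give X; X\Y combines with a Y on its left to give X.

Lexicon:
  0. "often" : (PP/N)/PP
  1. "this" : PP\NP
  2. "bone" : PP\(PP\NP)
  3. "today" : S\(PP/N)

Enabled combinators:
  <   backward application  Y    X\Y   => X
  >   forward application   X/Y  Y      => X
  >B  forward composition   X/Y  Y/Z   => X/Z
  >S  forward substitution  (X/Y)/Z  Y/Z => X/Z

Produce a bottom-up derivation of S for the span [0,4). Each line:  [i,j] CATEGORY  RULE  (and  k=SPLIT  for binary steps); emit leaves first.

[0,4] S   <
  [0,3] PP/N   >
    [0,1] "often" : (PP/N)/PP
    [1,3] PP   <
      [1,2] "this" : PP\NP
      [2,3] "bone" : PP\(PP\NP)
  [3,4] "today" : S\(PP/N)

[0,1] (PP/N)/PP  lex  "often"
[1,2] PP\NP  lex  "this"
[2,3] PP\(PP\NP)  lex  "bone"
[1,3] PP  <  k=2
[0,3] PP/N  >  k=1
[3,4] S\(PP/N)  lex  "today"
[0,4] S  <  k=3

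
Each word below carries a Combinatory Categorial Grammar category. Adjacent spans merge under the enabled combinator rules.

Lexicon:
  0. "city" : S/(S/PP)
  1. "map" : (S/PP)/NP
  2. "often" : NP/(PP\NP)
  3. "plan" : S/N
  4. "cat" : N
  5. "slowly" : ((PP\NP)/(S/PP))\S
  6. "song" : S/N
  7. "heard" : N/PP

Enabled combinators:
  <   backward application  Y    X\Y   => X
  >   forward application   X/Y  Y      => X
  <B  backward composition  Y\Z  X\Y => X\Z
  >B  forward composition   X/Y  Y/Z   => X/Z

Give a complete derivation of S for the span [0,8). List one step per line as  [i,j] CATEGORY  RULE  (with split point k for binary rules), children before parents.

[0,1] S/(S/PP)  lex  "city"
[1,2] (S/PP)/NP  lex  "map"
[0,2] S/NP  >B  k=1
[2,3] NP/(PP\NP)  lex  "often"
[3,4] S/N  lex  "plan"
[4,5] N  lex  "cat"
[3,5] S  >  k=4
[5,6] ((PP\NP)/(S/PP))\S  lex  "slowly"
[3,6] (PP\NP)/(S/PP)  <  k=5
[6,7] S/N  lex  "song"
[7,8] N/PP  lex  "heard"
[6,8] S/PP  >B  k=7
[3,8] PP\NP  >  k=6
[2,8] NP  >  k=3
[0,8] S  >  k=2

[0,8] S   >
  [0,2] S/NP   >B
    [0,1] "city" : S/(S/PP)
    [1,2] "map" : (S/PP)/NP
  [2,8] NP   >
    [2,3] "often" : NP/(PP\NP)
    [3,8] PP\NP   >
      [3,6] (PP\NP)/(S/PP)   <
        [3,5] S   >
          [3,4] "plan" : S/N
          [4,5] "cat" : N
        [5,6] "slowly" : ((PP\NP)/(S/PP))\S
      [6,8] S/PP   >B
        [6,7] "song" : S/N
        [7,8] "heard" : N/PP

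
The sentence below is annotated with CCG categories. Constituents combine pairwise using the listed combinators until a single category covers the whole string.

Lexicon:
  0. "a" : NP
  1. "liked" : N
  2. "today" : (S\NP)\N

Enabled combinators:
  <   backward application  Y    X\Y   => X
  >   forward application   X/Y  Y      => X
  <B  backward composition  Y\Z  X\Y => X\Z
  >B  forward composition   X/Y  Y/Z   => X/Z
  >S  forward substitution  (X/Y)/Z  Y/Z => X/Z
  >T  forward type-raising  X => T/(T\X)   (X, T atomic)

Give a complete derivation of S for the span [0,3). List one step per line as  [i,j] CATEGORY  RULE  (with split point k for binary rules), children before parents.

[0,3] S   <
  [0,1] "a" : NP
  [1,3] S\NP   <
    [1,2] "liked" : N
    [2,3] "today" : (S\NP)\N

[0,1] NP  lex  "a"
[1,2] N  lex  "liked"
[2,3] (S\NP)\N  lex  "today"
[1,3] S\NP  <  k=2
[0,3] S  <  k=1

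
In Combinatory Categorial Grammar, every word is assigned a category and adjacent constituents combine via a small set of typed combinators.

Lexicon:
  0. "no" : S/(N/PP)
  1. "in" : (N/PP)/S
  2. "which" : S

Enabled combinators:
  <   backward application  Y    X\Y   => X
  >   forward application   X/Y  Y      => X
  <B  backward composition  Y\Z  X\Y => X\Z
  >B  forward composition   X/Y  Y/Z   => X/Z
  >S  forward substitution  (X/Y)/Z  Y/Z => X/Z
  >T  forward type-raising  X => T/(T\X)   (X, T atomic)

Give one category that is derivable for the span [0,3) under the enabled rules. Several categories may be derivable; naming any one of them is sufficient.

[0,3] S   >
  [0,1] "no" : S/(N/PP)
  [1,3] N/PP   >
    [1,2] "in" : (N/PP)/S
    [2,3] "which" : S

S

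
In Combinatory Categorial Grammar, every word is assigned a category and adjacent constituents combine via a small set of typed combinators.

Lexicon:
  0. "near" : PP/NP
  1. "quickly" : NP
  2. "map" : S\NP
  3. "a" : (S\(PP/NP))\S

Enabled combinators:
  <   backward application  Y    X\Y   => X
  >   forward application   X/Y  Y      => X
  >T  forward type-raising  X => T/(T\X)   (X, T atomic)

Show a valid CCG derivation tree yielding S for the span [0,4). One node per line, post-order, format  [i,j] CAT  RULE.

[0,4] S   <
  [0,1] "near" : PP/NP
  [1,4] S\(PP/NP)   <
    [1,3] S   >
      [1,2] S/(S\NP)   >T
        [1,2] "quickly" : NP
      [2,3] "map" : S\NP
    [3,4] "a" : (S\(PP/NP))\S

[0,1] PP/NP  lex  "near"
[1,2] NP  lex  "quickly"
[1,2] S/(S\NP)  >T
[2,3] S\NP  lex  "map"
[1,3] S  >  k=2
[3,4] (S\(PP/NP))\S  lex  "a"
[1,4] S\(PP/NP)  <  k=3
[0,4] S  <  k=1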